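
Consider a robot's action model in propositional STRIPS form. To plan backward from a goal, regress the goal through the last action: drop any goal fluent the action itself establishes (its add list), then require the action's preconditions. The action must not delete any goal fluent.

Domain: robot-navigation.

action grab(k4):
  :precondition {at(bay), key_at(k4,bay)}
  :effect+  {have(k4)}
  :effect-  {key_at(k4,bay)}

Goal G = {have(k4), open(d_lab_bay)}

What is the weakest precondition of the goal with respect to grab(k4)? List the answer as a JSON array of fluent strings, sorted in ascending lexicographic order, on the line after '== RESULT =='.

Compute (G \ add) ∪ pre:
  G ∩ del = {}  (empty — regression defined)
  G \ add = {have(k4), open(d_lab_bay)} \ {have(k4)} = {open(d_lab_bay)}
  ∪ pre   = {open(d_lab_bay)} ∪ {at(bay), key_at(k4,bay)}
          = {at(bay), key_at(k4,bay), open(d_lab_bay)}

== RESULT ==
["at(bay)", "key_at(k4,bay)", "open(d_lab_bay)"]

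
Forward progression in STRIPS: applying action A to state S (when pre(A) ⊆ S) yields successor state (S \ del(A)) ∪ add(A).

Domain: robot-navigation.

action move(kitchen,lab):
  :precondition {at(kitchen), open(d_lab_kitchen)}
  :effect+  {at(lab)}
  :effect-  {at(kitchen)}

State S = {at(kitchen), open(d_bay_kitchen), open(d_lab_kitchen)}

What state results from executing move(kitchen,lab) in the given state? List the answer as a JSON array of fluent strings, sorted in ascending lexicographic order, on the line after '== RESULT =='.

Progress:
  pre ⊆ S: {at(kitchen), open(d_lab_kitchen)} ⊆ S  — applicable
  S \ del = {open(d_bay_kitchen), open(d_lab_kitchen)}
  ∪ add   = {at(lab), open(d_bay_kitchen), open(d_lab_kitchen)}

== RESULT ==
["at(lab)", "open(d_bay_kitchen)", "open(d_lab_kitchen)"]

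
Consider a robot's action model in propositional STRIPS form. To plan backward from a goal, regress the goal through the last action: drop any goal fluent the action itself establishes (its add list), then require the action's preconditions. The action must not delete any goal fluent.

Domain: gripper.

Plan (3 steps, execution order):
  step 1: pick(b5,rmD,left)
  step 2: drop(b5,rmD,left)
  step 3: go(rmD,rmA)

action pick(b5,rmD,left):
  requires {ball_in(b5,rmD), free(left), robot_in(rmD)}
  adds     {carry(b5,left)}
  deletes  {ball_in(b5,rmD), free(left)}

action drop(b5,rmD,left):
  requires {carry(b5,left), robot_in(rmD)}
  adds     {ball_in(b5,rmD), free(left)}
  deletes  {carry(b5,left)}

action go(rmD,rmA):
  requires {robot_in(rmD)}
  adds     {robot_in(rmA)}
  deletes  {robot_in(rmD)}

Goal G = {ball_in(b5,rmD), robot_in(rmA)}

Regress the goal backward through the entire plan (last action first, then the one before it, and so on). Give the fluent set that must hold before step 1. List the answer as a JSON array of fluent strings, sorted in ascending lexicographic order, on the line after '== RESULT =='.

Work backward from the goal:
  through step 3 (go(rmD,rmA)): drop {robot_in(rmA)}, keep {ball_in(b5,rmD)}, require {robot_in(rmD)}
    → {ball_in(b5,rmD), robot_in(rmD)}
  through step 2 (drop(b5,rmD,left)): drop {ball_in(b5,rmD)}, keep {robot_in(rmD)}, require {carry(b5,left), robot_in(rmD)}
    → {carry(b5,left), robot_in(rmD)}
  through step 1 (pick(b5,rmD,left)): drop {carry(b5,left)}, keep {robot_in(rmD)}, require {ball_in(b5,rmD), free(left), robot_in(rmD)}
    → {ball_in(b5,rmD), free(left), robot_in(rmD)}

== RESULT ==
["ball_in(b5,rmD)", "free(left)", "robot_in(rmD)"]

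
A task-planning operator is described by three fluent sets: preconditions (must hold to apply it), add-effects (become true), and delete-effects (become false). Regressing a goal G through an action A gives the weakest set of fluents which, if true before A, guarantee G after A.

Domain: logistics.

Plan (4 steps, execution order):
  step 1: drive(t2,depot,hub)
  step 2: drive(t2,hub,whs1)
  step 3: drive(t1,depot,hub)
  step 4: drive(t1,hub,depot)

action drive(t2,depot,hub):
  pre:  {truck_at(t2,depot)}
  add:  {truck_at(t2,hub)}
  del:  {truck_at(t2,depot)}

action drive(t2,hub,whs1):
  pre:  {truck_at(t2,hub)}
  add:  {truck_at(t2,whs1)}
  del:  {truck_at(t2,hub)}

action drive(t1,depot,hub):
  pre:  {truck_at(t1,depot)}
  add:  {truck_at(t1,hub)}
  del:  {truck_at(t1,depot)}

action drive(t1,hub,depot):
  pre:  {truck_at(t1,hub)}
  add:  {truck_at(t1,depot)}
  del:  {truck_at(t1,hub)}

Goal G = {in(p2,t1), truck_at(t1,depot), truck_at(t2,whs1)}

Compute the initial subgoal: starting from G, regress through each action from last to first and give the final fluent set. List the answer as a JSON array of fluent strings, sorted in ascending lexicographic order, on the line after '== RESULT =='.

Work backward from the goal:
  through step 4 (drive(t1,hub,depot)): drop {truck_at(t1,depot)}, keep {in(p2,t1), truck_at(t2,whs1)}, require {truck_at(t1,hub)}
    → {in(p2,t1), truck_at(t1,hub), truck_at(t2,whs1)}
  through step 3 (drive(t1,depot,hub)): drop {truck_at(t1,hub)}, keep {in(p2,t1), truck_at(t2,whs1)}, require {truck_at(t1,depot)}
    → {in(p2,t1), truck_at(t1,depot), truck_at(t2,whs1)}
  through step 2 (drive(t2,hub,whs1)): drop {truck_at(t2,whs1)}, keep {in(p2,t1), truck_at(t1,depot)}, require {truck_at(t2,hub)}
    → {in(p2,t1), truck_at(t1,depot), truck_at(t2,hub)}
  through step 1 (drive(t2,depot,hub)): drop {truck_at(t2,hub)}, keep {in(p2,t1), truck_at(t1,depot)}, require {truck_at(t2,depot)}
    → {in(p2,t1), truck_at(t1,depot), truck_at(t2,depot)}

== RESULT ==
["in(p2,t1)", "truck_at(t1,depot)", "truck_at(t2,depot)"]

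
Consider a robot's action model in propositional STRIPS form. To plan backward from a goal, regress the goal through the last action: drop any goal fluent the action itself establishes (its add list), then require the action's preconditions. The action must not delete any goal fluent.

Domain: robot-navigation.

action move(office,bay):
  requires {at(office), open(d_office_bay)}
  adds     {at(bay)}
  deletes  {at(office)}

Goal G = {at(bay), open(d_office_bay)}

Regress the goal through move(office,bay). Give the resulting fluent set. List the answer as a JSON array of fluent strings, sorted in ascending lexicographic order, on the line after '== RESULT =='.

Compute (G \ add) ∪ pre:
  G ∩ del = {}  (empty — regression defined)
  G \ add = {at(bay), open(d_office_bay)} \ {at(bay)} = {open(d_office_bay)}
  ∪ pre   = {open(d_office_bay)} ∪ {at(office), open(d_office_bay)}
          = {at(office), open(d_office_bay)}

== RESULT ==
["at(office)", "open(d_office_bay)"]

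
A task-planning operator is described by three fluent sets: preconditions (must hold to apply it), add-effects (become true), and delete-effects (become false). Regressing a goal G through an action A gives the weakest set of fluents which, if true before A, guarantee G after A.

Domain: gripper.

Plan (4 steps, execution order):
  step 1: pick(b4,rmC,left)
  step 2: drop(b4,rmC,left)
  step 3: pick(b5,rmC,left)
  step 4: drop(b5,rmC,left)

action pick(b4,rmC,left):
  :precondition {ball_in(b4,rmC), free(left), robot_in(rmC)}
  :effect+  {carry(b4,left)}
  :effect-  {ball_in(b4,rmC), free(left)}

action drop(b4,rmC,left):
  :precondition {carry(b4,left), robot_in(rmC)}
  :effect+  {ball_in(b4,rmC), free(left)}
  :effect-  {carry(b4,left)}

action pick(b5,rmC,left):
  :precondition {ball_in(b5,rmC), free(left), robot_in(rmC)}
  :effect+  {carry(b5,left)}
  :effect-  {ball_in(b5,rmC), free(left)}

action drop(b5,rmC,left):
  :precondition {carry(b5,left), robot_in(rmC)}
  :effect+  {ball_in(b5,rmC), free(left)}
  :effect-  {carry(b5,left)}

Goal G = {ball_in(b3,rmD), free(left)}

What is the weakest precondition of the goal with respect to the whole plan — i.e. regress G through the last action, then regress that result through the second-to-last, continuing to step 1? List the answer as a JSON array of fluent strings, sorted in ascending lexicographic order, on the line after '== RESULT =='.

Regress step by step:
  through step 4 (drop(b5,rmC,left)): drop {free(left)}, keep {ball_in(b3,rmD)}, require {carry(b5,left), robot_in(rmC)}
    → {ball_in(b3,rmD), carry(b5,left), robot_in(rmC)}
  through step 3 (pick(b5,rmC,left)): drop {carry(b5,left)}, keep {ball_in(b3,rmD), robot_in(rmC)}, require {ball_in(b5,rmC), free(left), robot_in(rmC)}
    → {ball_in(b3,rmD), ball_in(b5,rmC), free(left), robot_in(rmC)}
  through step 2 (drop(b4,rmC,left)): drop {free(left)}, keep {ball_in(b3,rmD), ball_in(b5,rmC), robot_in(rmC)}, require {carry(b4,left), robot_in(rmC)}
    → {ball_in(b3,rmD), ball_in(b5,rmC), carry(b4,left), robot_in(rmC)}
  through step 1 (pick(b4,rmC,left)): drop {carry(b4,left)}, keep {ball_in(b3,rmD), ball_in(b5,rmC), robot_in(rmC)}, require {ball_in(b4,rmC), free(left), robot_in(rmC)}
    → {ball_in(b3,rmD), ball_in(b4,rmC), ball_in(b5,rmC), free(left), robot_in(rmC)}

== RESULT ==
["ball_in(b3,rmD)", "ball_in(b4,rmC)", "ball_in(b5,rmC)", "free(left)", "robot_in(rmC)"]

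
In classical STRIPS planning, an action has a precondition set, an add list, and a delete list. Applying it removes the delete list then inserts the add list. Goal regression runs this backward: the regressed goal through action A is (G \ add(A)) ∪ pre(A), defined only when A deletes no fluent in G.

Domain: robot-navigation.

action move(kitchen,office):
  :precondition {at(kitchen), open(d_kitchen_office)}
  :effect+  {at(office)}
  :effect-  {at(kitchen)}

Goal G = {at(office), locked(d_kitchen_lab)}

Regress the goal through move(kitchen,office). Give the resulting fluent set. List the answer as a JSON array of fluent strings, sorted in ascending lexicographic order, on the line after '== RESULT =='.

Compute (G \ add) ∪ pre:
  G ∩ del = {}  (empty — regression defined)
  G \ add = {at(office), locked(d_kitchen_lab)} \ {at(office)} = {locked(d_kitchen_lab)}
  ∪ pre   = {locked(d_kitchen_lab)} ∪ {at(kitchen), open(d_kitchen_office)}
          = {at(kitchen), locked(d_kitchen_lab), open(d_kitchen_office)}

== RESULT ==
["at(kitchen)", "locked(d_kitchen_lab)", "open(d_kitchen_office)"]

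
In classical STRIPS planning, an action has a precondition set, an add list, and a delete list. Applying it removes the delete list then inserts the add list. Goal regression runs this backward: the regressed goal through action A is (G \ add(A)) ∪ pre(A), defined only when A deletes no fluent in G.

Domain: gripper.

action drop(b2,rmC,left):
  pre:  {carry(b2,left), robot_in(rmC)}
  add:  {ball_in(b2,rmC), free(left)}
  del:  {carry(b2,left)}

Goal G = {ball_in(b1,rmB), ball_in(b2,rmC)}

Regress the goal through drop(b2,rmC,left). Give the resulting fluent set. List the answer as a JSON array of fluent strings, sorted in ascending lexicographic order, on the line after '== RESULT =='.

Compute (G \ add) ∪ pre:
  G ∩ del = {}  (empty — regression defined)
  G \ add = {ball_in(b1,rmB), ball_in(b2,rmC)} \ {ball_in(b2,rmC), free(left)} = {ball_in(b1,rmB)}
  ∪ pre   = {ball_in(b1,rmB)} ∪ {carry(b2,left), robot_in(rmC)}
          = {ball_in(b1,rmB), carry(b2,left), robot_in(rmC)}

== RESULT ==
["ball_in(b1,rmB)", "carry(b2,left)", "robot_in(rmC)"]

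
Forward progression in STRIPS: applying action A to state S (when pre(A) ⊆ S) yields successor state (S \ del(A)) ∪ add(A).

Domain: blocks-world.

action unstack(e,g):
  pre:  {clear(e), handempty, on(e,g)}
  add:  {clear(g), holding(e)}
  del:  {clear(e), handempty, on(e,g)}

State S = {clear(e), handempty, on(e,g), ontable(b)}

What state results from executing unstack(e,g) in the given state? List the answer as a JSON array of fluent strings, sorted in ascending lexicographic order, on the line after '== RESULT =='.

Compute (S \ del) ∪ add:
  pre ⊆ S: {clear(e), handempty, on(e,g)} ⊆ S  — applicable
  S \ del = {ontable(b)}
  ∪ add   = {clear(g), holding(e), ontable(b)}

== RESULT ==
["clear(g)", "holding(e)", "ontable(b)"]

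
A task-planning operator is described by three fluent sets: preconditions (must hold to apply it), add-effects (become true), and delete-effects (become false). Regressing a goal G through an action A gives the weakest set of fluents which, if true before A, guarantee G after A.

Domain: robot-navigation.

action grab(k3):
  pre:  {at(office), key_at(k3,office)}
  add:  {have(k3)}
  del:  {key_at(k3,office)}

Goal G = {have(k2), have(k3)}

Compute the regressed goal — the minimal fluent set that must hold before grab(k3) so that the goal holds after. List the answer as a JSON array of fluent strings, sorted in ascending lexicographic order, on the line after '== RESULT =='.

Regress:
  G ∩ del = {}  (empty — regression defined)
  G \ add = {have(k2), have(k3)} \ {have(k3)} = {have(k2)}
  ∪ pre   = {have(k2)} ∪ {at(office), key_at(k3,office)}
          = {at(office), have(k2), key_at(k3,office)}

== RESULT ==
["at(office)", "have(k2)", "key_at(k3,office)"]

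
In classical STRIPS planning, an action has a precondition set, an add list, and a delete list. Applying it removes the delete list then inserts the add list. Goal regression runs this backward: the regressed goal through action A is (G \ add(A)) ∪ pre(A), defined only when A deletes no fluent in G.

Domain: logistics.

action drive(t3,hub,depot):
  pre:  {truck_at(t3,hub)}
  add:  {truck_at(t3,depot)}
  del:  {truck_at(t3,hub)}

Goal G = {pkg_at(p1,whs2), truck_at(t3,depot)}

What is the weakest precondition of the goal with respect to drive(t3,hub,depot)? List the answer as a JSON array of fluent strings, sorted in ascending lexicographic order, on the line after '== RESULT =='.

Compute (G \ add) ∪ pre:
  G ∩ del = {}  (empty — regression defined)
  G \ add = {pkg_at(p1,whs2), truck_at(t3,depot)} \ {truck_at(t3,depot)} = {pkg_at(p1,whs2)}
  ∪ pre   = {pkg_at(p1,whs2)} ∪ {truck_at(t3,hub)}
          = {pkg_at(p1,whs2), truck_at(t3,hub)}

== RESULT ==
["pkg_at(p1,whs2)", "truck_at(t3,hub)"]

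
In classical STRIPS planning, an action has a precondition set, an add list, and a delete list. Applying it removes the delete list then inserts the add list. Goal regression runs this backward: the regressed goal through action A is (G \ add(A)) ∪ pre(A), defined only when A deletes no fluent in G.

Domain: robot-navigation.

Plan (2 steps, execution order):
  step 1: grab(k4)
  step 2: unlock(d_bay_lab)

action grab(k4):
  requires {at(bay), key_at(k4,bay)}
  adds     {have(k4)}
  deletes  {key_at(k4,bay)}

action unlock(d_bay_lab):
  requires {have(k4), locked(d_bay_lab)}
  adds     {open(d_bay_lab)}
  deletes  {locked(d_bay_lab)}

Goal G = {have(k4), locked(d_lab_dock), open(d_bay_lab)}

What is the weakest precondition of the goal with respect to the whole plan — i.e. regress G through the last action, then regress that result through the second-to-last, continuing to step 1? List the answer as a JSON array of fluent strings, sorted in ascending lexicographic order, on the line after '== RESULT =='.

Work backward from the goal:
  through step 2 (unlock(d_bay_lab)): drop {open(d_bay_lab)}, keep {have(k4), locked(d_lab_dock)}, require {have(k4), locked(d_bay_lab)}
    → {have(k4), locked(d_bay_lab), locked(d_lab_dock)}
  through step 1 (grab(k4)): drop {have(k4)}, keep {locked(d_bay_lab), locked(d_lab_dock)}, require {at(bay), key_at(k4,bay)}
    → {at(bay), key_at(k4,bay), locked(d_bay_lab), locked(d_lab_dock)}

== RESULT ==
["at(bay)", "key_at(k4,bay)", "locked(d_bay_lab)", "locked(d_lab_dock)"]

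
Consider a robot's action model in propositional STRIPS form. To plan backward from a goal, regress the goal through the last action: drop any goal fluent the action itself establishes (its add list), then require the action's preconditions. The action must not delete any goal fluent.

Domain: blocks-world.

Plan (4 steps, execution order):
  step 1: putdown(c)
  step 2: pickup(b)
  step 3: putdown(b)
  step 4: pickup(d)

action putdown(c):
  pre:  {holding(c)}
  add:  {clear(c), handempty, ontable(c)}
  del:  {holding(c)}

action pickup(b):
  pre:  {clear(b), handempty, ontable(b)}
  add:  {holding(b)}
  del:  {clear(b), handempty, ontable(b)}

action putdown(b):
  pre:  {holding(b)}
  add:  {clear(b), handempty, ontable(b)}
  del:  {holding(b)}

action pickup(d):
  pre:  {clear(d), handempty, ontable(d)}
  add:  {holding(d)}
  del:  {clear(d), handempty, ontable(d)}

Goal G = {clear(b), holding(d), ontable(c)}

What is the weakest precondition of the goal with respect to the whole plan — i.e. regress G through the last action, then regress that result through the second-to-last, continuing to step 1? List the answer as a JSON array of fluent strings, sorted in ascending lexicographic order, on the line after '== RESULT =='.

Regress step by step:
  through step 4 (pickup(d)): drop {holding(d)}, keep {clear(b), ontable(c)}, require {clear(d), handempty, ontable(d)}
    → {clear(b), clear(d), handempty, ontable(c), ontable(d)}
  through step 3 (putdown(b)): drop {clear(b), handempty}, keep {clear(d), ontable(c), ontable(d)}, require {holding(b)}
    → {clear(d), holding(b), ontable(c), ontable(d)}
  through step 2 (pickup(b)): drop {holding(b)}, keep {clear(d), ontable(c), ontable(d)}, require {clear(b), handempty, ontable(b)}
    → {clear(b), clear(d), handempty, ontable(b), ontable(c), ontable(d)}
  through step 1 (putdown(c)): drop {handempty, ontable(c)}, keep {clear(b), clear(d), ontable(b), ontable(d)}, require {holding(c)}
    → {clear(b), clear(d), holding(c), ontable(b), ontable(d)}

== RESULT ==
["clear(b)", "clear(d)", "holding(c)", "ontable(b)", "ontable(d)"]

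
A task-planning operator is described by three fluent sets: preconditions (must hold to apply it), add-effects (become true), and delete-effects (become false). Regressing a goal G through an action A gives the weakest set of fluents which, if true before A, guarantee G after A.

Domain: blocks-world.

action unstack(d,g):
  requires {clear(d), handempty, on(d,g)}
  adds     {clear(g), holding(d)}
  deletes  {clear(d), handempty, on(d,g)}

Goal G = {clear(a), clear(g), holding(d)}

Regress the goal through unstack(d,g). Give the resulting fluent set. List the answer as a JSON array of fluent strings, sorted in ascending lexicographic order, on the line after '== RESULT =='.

Compute (G \ add) ∪ pre:
  G ∩ del = {}  (empty — regression defined)
  G \ add = {clear(a), clear(g), holding(d)} \ {clear(g), holding(d)} = {clear(a)}
  ∪ pre   = {clear(a)} ∪ {clear(d), handempty, on(d,g)}
          = {clear(a), clear(d), handempty, on(d,g)}

== RESULT ==
["clear(a)", "clear(d)", "handempty", "on(d,g)"]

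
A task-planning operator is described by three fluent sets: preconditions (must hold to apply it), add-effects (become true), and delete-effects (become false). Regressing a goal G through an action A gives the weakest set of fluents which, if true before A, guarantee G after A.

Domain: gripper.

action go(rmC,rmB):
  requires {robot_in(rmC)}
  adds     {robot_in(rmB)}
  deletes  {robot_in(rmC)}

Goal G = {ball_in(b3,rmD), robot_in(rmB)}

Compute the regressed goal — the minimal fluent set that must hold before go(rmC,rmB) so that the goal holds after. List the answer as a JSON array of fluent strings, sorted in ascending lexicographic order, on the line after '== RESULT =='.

Compute (G \ add) ∪ pre:
  G ∩ del = {}  (empty — regression defined)
  G \ add = {ball_in(b3,rmD), robot_in(rmB)} \ {robot_in(rmB)} = {ball_in(b3,rmD)}
  ∪ pre   = {ball_in(b3,rmD)} ∪ {robot_in(rmC)}
          = {ball_in(b3,rmD), robot_in(rmC)}

== RESULT ==
["ball_in(b3,rmD)", "robot_in(rmC)"]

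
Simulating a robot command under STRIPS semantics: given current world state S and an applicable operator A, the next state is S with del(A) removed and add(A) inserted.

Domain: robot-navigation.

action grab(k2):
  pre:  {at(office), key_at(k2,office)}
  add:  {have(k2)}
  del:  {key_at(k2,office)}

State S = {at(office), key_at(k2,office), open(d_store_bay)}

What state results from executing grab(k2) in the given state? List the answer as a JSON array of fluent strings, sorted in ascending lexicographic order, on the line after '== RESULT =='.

Progress:
  pre ⊆ S: {at(office), key_at(k2,office)} ⊆ S  — applicable
  S \ del = {at(office), open(d_store_bay)}
  ∪ add   = {at(office), have(k2), open(d_store_bay)}

== RESULT ==
["at(office)", "have(k2)", "open(d_store_bay)"]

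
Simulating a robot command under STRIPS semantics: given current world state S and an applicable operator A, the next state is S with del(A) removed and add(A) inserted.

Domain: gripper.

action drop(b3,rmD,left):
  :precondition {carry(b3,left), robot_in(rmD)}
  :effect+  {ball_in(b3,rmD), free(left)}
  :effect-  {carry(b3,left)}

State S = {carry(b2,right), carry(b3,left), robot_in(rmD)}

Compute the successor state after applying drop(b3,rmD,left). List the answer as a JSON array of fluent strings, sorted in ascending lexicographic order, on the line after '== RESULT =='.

Progress:
  pre ⊆ S: {carry(b3,left), robot_in(rmD)} ⊆ S  — applicable
  S \ del = {carry(b2,right), robot_in(rmD)}
  ∪ add   = {ball_in(b3,rmD), carry(b2,right), free(left), robot_in(rmD)}

== RESULT ==
["ball_in(b3,rmD)", "carry(b2,right)", "free(left)", "robot_in(rmD)"]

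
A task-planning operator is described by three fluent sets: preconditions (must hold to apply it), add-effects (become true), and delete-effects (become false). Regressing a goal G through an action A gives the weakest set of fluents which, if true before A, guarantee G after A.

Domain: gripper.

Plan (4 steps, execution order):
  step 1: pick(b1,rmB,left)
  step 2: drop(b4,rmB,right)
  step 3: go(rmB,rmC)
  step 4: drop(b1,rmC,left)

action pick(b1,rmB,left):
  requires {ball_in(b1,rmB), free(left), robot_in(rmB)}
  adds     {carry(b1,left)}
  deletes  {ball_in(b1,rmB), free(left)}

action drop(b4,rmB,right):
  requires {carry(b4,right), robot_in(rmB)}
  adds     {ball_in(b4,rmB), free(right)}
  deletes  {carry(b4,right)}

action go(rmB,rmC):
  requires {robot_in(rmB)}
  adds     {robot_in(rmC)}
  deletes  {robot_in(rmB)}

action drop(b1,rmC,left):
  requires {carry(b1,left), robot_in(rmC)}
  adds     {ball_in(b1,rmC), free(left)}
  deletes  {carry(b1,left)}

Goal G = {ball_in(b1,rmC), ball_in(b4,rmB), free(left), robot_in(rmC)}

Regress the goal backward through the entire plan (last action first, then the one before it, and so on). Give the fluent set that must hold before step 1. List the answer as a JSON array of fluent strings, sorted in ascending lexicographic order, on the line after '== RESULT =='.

Regress step by step:
  through step 4 (drop(b1,rmC,left)): drop {ball_in(b1,rmC), free(left)}, keep {ball_in(b4,rmB), robot_in(rmC)}, require {carry(b1,left), robot_in(rmC)}
    → {ball_in(b4,rmB), carry(b1,left), robot_in(rmC)}
  through step 3 (go(rmB,rmC)): drop {robot_in(rmC)}, keep {ball_in(b4,rmB), carry(b1,left)}, require {robot_in(rmB)}
    → {ball_in(b4,rmB), carry(b1,left), robot_in(rmB)}
  through step 2 (drop(b4,rmB,right)): drop {ball_in(b4,rmB)}, keep {carry(b1,left), robot_in(rmB)}, require {carry(b4,right), robot_in(rmB)}
    → {carry(b1,left), carry(b4,right), robot_in(rmB)}
  through step 1 (pick(b1,rmB,left)): drop {carry(b1,left)}, keep {carry(b4,right), robot_in(rmB)}, require {ball_in(b1,rmB), free(left), robot_in(rmB)}
    → {ball_in(b1,rmB), carry(b4,right), free(left), robot_in(rmB)}

== RESULT ==
["ball_in(b1,rmB)", "carry(b4,right)", "free(left)", "robot_in(rmB)"]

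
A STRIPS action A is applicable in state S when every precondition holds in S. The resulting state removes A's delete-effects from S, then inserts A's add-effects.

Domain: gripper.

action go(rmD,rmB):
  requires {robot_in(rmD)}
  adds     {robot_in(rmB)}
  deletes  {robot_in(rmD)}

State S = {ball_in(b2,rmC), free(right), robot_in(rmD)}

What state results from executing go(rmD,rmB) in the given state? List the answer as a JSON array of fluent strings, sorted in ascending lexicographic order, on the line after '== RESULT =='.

Progress:
  pre ⊆ S: {robot_in(rmD)} ⊆ S  — applicable
  S \ del = {ball_in(b2,rmC), free(right)}
  ∪ add   = {ball_in(b2,rmC), free(right), robot_in(rmB)}

== RESULT ==
["ball_in(b2,rmC)", "free(right)", "robot_in(rmB)"]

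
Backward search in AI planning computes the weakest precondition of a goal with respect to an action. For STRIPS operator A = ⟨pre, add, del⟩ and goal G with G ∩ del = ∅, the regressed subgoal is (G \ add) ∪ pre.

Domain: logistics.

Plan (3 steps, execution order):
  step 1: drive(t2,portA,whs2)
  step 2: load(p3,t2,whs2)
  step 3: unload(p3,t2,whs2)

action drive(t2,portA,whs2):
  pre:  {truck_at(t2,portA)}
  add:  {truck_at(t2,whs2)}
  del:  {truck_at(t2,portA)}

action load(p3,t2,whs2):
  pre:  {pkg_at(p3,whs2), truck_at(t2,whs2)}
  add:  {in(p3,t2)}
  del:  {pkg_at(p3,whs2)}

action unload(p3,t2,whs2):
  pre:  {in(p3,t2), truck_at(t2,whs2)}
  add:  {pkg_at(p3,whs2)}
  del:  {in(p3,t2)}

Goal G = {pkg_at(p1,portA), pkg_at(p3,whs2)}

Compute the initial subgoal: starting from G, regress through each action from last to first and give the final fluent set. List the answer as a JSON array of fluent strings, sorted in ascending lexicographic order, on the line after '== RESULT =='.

Work backward from the goal:
  through step 3 (unload(p3,t2,whs2)): drop {pkg_at(p3,whs2)}, keep {pkg_at(p1,portA)}, require {in(p3,t2), truck_at(t2,whs2)}
    → {in(p3,t2), pkg_at(p1,portA), truck_at(t2,whs2)}
  through step 2 (load(p3,t2,whs2)): drop {in(p3,t2)}, keep {pkg_at(p1,portA), truck_at(t2,whs2)}, require {pkg_at(p3,whs2), truck_at(t2,whs2)}
    → {pkg_at(p1,portA), pkg_at(p3,whs2), truck_at(t2,whs2)}
  through step 1 (drive(t2,portA,whs2)): drop {truck_at(t2,whs2)}, keep {pkg_at(p1,portA), pkg_at(p3,whs2)}, require {truck_at(t2,portA)}
    → {pkg_at(p1,portA), pkg_at(p3,whs2), truck_at(t2,portA)}

== RESULT ==
["pkg_at(p1,portA)", "pkg_at(p3,whs2)", "truck_at(t2,portA)"]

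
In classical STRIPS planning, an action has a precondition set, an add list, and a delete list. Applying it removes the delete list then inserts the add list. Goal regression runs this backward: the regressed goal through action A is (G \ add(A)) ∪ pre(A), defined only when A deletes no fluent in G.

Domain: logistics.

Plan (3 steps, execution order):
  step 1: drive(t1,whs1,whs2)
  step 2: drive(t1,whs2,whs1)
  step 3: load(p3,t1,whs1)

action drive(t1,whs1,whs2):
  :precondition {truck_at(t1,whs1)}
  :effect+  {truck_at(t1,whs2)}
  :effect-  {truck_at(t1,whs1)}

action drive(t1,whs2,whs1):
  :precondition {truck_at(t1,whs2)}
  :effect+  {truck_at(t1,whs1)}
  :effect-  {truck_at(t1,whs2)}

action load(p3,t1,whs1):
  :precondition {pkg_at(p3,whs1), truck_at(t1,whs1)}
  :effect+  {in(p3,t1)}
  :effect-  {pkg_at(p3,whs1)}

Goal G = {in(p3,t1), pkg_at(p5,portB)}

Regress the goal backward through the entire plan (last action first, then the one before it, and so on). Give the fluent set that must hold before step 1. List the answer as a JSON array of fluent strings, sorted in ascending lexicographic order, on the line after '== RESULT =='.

Regress step by step:
  through step 3 (load(p3,t1,whs1)): drop {in(p3,t1)}, keep {pkg_at(p5,portB)}, require {pkg_at(p3,whs1), truck_at(t1,whs1)}
    → {pkg_at(p3,whs1), pkg_at(p5,portB), truck_at(t1,whs1)}
  through step 2 (drive(t1,whs2,whs1)): drop {truck_at(t1,whs1)}, keep {pkg_at(p3,whs1), pkg_at(p5,portB)}, require {truck_at(t1,whs2)}
    → {pkg_at(p3,whs1), pkg_at(p5,portB), truck_at(t1,whs2)}
  through step 1 (drive(t1,whs1,whs2)): drop {truck_at(t1,whs2)}, keep {pkg_at(p3,whs1), pkg_at(p5,portB)}, require {truck_at(t1,whs1)}
    → {pkg_at(p3,whs1), pkg_at(p5,portB), truck_at(t1,whs1)}

== RESULT ==
["pkg_at(p3,whs1)", "pkg_at(p5,portB)", "truck_at(t1,whs1)"]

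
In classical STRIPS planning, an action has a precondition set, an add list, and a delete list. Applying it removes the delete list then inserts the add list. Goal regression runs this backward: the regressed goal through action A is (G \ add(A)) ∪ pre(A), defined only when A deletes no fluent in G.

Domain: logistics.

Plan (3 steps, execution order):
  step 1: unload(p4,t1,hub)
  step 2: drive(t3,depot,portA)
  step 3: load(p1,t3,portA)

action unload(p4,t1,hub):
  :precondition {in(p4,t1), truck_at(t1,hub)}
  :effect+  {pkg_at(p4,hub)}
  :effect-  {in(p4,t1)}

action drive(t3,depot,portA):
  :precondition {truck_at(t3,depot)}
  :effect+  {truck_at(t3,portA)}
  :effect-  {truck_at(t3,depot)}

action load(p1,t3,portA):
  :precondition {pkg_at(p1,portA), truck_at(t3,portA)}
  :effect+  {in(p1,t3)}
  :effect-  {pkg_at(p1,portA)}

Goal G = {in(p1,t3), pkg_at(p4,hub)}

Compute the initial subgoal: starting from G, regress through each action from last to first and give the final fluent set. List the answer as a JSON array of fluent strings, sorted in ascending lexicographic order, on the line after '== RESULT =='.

Regress step by step:
  through step 3 (load(p1,t3,portA)): drop {in(p1,t3)}, keep {pkg_at(p4,hub)}, require {pkg_at(p1,portA), truck_at(t3,portA)}
    → {pkg_at(p1,portA), pkg_at(p4,hub), truck_at(t3,portA)}
  through step 2 (drive(t3,depot,portA)): drop {truck_at(t3,portA)}, keep {pkg_at(p1,portA), pkg_at(p4,hub)}, require {truck_at(t3,depot)}
    → {pkg_at(p1,portA), pkg_at(p4,hub), truck_at(t3,depot)}
  through step 1 (unload(p4,t1,hub)): drop {pkg_at(p4,hub)}, keep {pkg_at(p1,portA), truck_at(t3,depot)}, require {in(p4,t1), truck_at(t1,hub)}
    → {in(p4,t1), pkg_at(p1,portA), truck_at(t1,hub), truck_at(t3,depot)}

== RESULT ==
["in(p4,t1)", "pkg_at(p1,portA)", "truck_at(t1,hub)", "truck_at(t3,depot)"]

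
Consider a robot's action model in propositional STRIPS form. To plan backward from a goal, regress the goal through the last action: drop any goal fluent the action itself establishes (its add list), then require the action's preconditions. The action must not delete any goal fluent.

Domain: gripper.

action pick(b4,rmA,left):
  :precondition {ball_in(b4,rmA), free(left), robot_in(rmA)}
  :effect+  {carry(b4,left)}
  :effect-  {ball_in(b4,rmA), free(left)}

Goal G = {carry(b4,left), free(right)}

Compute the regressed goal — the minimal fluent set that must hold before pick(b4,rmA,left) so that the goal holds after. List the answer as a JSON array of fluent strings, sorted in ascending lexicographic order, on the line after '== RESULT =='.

Compute (G \ add) ∪ pre:
  G ∩ del = {}  (empty — regression defined)
  G \ add = {carry(b4,left), free(right)} \ {carry(b4,left)} = {free(right)}
  ∪ pre   = {free(right)} ∪ {ball_in(b4,rmA), free(left), robot_in(rmA)}
          = {ball_in(b4,rmA), free(left), free(right), robot_in(rmA)}

== RESULT ==
["ball_in(b4,rmA)", "free(left)", "free(right)", "robot_in(rmA)"]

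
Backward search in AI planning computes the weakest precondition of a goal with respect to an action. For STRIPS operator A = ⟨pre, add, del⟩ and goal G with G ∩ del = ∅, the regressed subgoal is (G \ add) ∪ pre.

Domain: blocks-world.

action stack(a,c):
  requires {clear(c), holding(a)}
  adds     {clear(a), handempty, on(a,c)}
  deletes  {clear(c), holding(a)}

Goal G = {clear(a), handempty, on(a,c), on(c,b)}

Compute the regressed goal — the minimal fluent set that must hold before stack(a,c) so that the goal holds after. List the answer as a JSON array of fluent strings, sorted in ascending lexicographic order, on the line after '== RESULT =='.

Regress:
  G ∩ del = {}  (empty — regression defined)
  G \ add = {clear(a), handempty, on(a,c), on(c,b)} \ {clear(a), handempty, on(a,c)} = {on(c,b)}
  ∪ pre   = {on(c,b)} ∪ {clear(c), holding(a)}
          = {clear(c), holding(a), on(c,b)}

== RESULT ==
["clear(c)", "holding(a)", "on(c,b)"]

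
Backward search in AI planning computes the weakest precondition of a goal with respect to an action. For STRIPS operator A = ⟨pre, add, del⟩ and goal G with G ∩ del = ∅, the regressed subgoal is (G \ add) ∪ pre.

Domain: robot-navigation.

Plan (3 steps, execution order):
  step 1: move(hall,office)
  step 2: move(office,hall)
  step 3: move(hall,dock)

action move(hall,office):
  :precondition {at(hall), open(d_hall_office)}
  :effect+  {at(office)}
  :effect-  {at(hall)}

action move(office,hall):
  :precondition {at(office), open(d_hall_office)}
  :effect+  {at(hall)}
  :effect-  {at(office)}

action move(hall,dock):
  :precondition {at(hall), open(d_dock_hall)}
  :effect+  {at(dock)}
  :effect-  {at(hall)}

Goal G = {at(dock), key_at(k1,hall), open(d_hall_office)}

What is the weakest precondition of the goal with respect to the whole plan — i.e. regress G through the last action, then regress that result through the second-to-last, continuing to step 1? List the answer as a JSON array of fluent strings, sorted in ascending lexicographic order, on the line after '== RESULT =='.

Work backward from the goal:
  through step 3 (move(hall,dock)): drop {at(dock)}, keep {key_at(k1,hall), open(d_hall_office)}, require {at(hall), open(d_dock_hall)}
    → {at(hall), key_at(k1,hall), open(d_dock_hall), open(d_hall_office)}
  through step 2 (move(office,hall)): drop {at(hall)}, keep {key_at(k1,hall), open(d_dock_hall), open(d_hall_office)}, require {at(office), open(d_hall_office)}
    → {at(office), key_at(k1,hall), open(d_dock_hall), open(d_hall_office)}
  through step 1 (move(hall,office)): drop {at(office)}, keep {key_at(k1,hall), open(d_dock_hall), open(d_hall_office)}, require {at(hall), open(d_hall_office)}
    → {at(hall), key_at(k1,hall), open(d_dock_hall), open(d_hall_office)}

== RESULT ==
["at(hall)", "key_at(k1,hall)", "open(d_dock_hall)", "open(d_hall_office)"]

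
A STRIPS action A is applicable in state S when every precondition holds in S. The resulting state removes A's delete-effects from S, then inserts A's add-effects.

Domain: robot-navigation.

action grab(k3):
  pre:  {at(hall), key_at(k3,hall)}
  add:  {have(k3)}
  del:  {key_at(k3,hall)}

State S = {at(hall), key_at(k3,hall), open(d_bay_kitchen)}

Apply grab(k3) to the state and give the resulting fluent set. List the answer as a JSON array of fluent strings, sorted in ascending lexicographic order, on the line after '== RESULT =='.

Compute (S \ del) ∪ add:
  pre ⊆ S: {at(hall), key_at(k3,hall)} ⊆ S  — applicable
  S \ del = {at(hall), open(d_bay_kitchen)}
  ∪ add   = {at(hall), have(k3), open(d_bay_kitchen)}

== RESULT ==
["at(hall)", "have(k3)", "open(d_bay_kitchen)"]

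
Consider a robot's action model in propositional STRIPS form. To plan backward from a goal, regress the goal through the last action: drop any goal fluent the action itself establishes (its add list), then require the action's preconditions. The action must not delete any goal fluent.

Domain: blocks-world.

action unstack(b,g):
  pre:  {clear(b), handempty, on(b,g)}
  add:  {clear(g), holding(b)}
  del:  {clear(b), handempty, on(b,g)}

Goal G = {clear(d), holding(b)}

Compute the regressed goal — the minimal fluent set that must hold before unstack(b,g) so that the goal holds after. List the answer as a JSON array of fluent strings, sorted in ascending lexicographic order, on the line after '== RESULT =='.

Regress:
  G ∩ del = {}  (empty — regression defined)
  G \ add = {clear(d), holding(b)} \ {clear(g), holding(b)} = {clear(d)}
  ∪ pre   = {clear(d)} ∪ {clear(b), handempty, on(b,g)}
          = {clear(b), clear(d), handempty, on(b,g)}

== RESULT ==
["clear(b)", "clear(d)", "handempty", "on(b,g)"]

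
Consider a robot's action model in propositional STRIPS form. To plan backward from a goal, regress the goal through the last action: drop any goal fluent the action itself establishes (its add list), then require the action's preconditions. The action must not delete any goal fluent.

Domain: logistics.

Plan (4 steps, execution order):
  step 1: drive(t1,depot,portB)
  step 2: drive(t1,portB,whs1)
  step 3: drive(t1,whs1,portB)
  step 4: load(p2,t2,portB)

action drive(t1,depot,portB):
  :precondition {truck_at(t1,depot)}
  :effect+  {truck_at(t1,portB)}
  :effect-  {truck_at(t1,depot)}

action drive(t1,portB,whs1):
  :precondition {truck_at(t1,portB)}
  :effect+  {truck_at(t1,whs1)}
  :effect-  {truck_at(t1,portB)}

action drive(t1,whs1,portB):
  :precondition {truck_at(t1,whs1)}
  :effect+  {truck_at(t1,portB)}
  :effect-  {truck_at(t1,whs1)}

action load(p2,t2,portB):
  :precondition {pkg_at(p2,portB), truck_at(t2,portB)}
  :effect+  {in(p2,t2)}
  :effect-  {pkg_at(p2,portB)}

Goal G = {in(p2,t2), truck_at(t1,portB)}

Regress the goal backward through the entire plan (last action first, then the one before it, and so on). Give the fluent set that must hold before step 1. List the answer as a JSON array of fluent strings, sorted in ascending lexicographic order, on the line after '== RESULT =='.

Regress step by step:
  through step 4 (load(p2,t2,portB)): drop {in(p2,t2)}, keep {truck_at(t1,portB)}, require {pkg_at(p2,portB), truck_at(t2,portB)}
    → {pkg_at(p2,portB), truck_at(t1,portB), truck_at(t2,portB)}
  through step 3 (drive(t1,whs1,portB)): drop {truck_at(t1,portB)}, keep {pkg_at(p2,portB), truck_at(t2,portB)}, require {truck_at(t1,whs1)}
    → {pkg_at(p2,portB), truck_at(t1,whs1), truck_at(t2,portB)}
  through step 2 (drive(t1,portB,whs1)): drop {truck_at(t1,whs1)}, keep {pkg_at(p2,portB), truck_at(t2,portB)}, require {truck_at(t1,portB)}
    → {pkg_at(p2,portB), truck_at(t1,portB), truck_at(t2,portB)}
  through step 1 (drive(t1,depot,portB)): drop {truck_at(t1,portB)}, keep {pkg_at(p2,portB), truck_at(t2,portB)}, require {truck_at(t1,depot)}
    → {pkg_at(p2,portB), truck_at(t1,depot), truck_at(t2,portB)}

== RESULT ==
["pkg_at(p2,portB)", "truck_at(t1,depot)", "truck_at(t2,portB)"]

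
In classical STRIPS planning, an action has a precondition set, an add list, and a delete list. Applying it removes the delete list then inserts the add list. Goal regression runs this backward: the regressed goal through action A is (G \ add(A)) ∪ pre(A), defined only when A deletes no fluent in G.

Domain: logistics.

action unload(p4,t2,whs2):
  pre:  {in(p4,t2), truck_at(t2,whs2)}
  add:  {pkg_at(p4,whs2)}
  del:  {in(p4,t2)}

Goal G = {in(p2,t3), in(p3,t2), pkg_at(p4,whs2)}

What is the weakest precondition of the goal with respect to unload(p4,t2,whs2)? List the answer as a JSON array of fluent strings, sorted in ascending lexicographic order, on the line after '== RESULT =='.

Compute (G \ add) ∪ pre:
  G ∩ del = {}  (empty — regression defined)
  G \ add = {in(p2,t3), in(p3,t2), pkg_at(p4,whs2)} \ {pkg_at(p4,whs2)} = {in(p2,t3), in(p3,t2)}
  ∪ pre   = {in(p2,t3), in(p3,t2)} ∪ {in(p4,t2), truck_at(t2,whs2)}
          = {in(p2,t3), in(p3,t2), in(p4,t2), truck_at(t2,whs2)}

== RESULT ==
["in(p2,t3)", "in(p3,t2)", "in(p4,t2)", "truck_at(t2,whs2)"]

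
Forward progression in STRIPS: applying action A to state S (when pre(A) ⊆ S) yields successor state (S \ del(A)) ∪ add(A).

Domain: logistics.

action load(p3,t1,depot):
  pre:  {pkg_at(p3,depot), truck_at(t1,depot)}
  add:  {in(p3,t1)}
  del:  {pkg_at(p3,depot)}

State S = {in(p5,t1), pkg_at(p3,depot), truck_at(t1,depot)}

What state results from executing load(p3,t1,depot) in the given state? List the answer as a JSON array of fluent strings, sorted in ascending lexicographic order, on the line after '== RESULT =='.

Compute (S \ del) ∪ add:
  pre ⊆ S: {pkg_at(p3,depot), truck_at(t1,depot)} ⊆ S  — applicable
  S \ del = {in(p5,t1), truck_at(t1,depot)}
  ∪ add   = {in(p3,t1), in(p5,t1), truck_at(t1,depot)}

== RESULT ==
["in(p3,t1)", "in(p5,t1)", "truck_at(t1,depot)"]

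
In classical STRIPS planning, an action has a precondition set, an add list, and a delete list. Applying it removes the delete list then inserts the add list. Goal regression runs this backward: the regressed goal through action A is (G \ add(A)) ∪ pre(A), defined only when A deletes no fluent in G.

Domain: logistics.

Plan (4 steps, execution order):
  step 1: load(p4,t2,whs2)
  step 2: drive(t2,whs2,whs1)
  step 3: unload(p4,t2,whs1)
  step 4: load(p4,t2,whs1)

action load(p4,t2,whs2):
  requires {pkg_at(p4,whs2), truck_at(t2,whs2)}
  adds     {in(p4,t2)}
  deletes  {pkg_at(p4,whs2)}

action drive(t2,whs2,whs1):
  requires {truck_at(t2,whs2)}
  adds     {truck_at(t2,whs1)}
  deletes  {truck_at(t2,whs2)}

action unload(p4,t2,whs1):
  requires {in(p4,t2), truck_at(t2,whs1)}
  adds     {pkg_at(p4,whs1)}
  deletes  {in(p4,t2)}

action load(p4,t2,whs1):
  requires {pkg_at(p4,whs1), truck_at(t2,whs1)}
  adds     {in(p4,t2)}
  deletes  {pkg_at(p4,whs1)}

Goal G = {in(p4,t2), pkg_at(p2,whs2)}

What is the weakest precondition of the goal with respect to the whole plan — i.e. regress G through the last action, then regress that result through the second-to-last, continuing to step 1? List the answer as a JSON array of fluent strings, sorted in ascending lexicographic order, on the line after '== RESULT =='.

Work backward from the goal:
  through step 4 (load(p4,t2,whs1)): drop {in(p4,t2)}, keep {pkg_at(p2,whs2)}, require {pkg_at(p4,whs1), truck_at(t2,whs1)}
    → {pkg_at(p2,whs2), pkg_at(p4,whs1), truck_at(t2,whs1)}
  through step 3 (unload(p4,t2,whs1)): drop {pkg_at(p4,whs1)}, keep {pkg_at(p2,whs2), truck_at(t2,whs1)}, require {in(p4,t2), truck_at(t2,whs1)}
    → {in(p4,t2), pkg_at(p2,whs2), truck_at(t2,whs1)}
  through step 2 (drive(t2,whs2,whs1)): drop {truck_at(t2,whs1)}, keep {in(p4,t2), pkg_at(p2,whs2)}, require {truck_at(t2,whs2)}
    → {in(p4,t2), pkg_at(p2,whs2), truck_at(t2,whs2)}
  through step 1 (load(p4,t2,whs2)): drop {in(p4,t2)}, keep {pkg_at(p2,whs2), truck_at(t2,whs2)}, require {pkg_at(p4,whs2), truck_at(t2,whs2)}
    → {pkg_at(p2,whs2), pkg_at(p4,whs2), truck_at(t2,whs2)}

== RESULT ==
["pkg_at(p2,whs2)", "pkg_at(p4,whs2)", "truck_at(t2,whs2)"]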